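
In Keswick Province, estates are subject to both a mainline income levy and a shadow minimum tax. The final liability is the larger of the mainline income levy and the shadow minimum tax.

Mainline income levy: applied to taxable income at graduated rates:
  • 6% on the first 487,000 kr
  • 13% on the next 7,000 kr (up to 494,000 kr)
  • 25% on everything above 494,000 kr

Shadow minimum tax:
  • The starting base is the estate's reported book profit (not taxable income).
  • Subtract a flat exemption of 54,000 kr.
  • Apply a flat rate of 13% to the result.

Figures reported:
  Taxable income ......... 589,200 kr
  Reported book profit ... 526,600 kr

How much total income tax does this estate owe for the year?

Mainline income levy:
  487,000 kr × 6% = 29,220 kr
  7,000 kr × 13% = 910 kr
  95,200 kr × 25% = 23,800 kr
  → 53,930 kr

Shadow minimum tax:
  Base (reported book profit): 526,600 kr
  Less exemption 54,000 kr → base 472,600 kr
  472,600 kr × 13% = 61,438 kr

61,438 kr > 53,930 kr, so the shadow minimum tax is the binding amount.

61,438 kr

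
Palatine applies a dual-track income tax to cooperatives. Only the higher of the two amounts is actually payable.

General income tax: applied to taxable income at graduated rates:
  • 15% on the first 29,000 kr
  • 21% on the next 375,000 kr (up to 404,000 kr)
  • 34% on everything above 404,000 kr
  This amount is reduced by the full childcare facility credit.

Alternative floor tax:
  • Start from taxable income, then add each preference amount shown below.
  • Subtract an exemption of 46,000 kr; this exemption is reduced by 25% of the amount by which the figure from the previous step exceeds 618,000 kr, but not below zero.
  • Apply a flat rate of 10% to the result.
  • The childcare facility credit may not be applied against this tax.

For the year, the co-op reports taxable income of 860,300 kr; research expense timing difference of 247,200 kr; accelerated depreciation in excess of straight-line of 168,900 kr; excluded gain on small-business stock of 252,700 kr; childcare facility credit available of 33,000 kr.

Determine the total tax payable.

205,242 kr

General income tax:
  29,000 kr × 15% = 4,350 kr
  375,000 kr × 21% = 78,750 kr
  456,300 kr × 34% = 155,142 kr
  → 238,242 kr
  Less childcare facility credit 33,000 kr → 205,242 kr

Alternative floor tax:
  Adjusted income: 860,300 kr + 247,200 kr + 168,900 kr + 252,700 kr = 1,529,100 kr
  Exemption: 25% × (1,529,100 kr − 618,000 kr) = 227,775 kr ≥ 46,000 kr, so the exemption is fully phased out
  Base: 1,529,100 kr − 0 kr = 1,529,100 kr
  1,529,100 kr × 10% = 152,910 kr

205,242 kr > 152,910 kr, so the general income tax governs.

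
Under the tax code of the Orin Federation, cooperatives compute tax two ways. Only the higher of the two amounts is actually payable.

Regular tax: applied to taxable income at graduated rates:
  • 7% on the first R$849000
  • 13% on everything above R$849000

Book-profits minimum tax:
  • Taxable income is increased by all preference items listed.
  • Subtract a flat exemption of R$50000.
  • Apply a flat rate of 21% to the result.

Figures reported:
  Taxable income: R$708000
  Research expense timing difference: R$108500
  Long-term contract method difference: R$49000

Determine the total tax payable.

Regular tax:
  R$708000 × 7% = R$49560

Book-profits minimum tax:
  Adjusted income: R$708000 + R$108500 + R$49000 = R$865500
  Less exemption R$50000 → base R$815500
  R$815500 × 21% = R$171255

R$171255 > R$49560, so the book-profits minimum tax is the binding amount.

R$171255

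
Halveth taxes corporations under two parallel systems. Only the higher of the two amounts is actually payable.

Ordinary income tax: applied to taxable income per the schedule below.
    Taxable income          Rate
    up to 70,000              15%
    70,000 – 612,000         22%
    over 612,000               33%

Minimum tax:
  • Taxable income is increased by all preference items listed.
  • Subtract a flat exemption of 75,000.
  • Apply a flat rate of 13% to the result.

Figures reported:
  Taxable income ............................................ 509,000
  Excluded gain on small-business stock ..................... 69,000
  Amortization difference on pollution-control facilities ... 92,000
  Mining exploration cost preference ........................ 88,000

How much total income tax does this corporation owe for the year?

107,080

Minimum tax:
  Adjusted income: 509,000 + 69,000 + 92,000 + 88,000 = 758,000
  Less exemption 75,000 → base 683,000
  683,000 × 13% = 88,790

Ordinary income tax:
  70,000 × 15% = 10,500
  439,000 × 22% = 96,580
  → 107,080

107,080 > 88,790, so the ordinary income tax governs.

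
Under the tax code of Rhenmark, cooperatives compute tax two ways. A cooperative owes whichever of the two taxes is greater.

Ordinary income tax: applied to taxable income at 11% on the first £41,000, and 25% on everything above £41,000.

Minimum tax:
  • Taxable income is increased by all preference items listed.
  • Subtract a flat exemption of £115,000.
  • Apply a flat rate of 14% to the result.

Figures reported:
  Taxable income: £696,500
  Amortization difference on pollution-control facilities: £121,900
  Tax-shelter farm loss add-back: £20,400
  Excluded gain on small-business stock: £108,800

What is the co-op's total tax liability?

£168,385

Ordinary income tax:
  £41,000 × 11% = £4,510
  £655,500 × 25% = £163,875
  → £168,385

Minimum tax:
  Adjusted income: £696,500 + £121,900 + £20,400 + £108,800 = £947,600
  Less exemption £115,000 → base £832,600
  £832,600 × 14% = £116,564

£168,385 > £116,564, so the ordinary income tax governs.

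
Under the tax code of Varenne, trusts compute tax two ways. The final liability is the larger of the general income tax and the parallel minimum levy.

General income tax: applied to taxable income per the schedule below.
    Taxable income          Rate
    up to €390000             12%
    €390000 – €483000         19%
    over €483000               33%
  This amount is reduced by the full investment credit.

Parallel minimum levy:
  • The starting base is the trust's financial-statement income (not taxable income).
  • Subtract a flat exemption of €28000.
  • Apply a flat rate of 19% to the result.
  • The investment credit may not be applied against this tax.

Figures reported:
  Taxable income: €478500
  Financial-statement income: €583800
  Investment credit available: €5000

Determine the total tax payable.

€105602

Parallel minimum levy:
  Base (financial-statement income): €583800
  Less exemption €28000 → base €555800
  €555800 × 19% = €105602

General income tax:
  €390000 × 12% = €46800
  €88500 × 19% = €16815
  → €63615
  Less investment credit €5000 → €58615

€105602 > €58615, so the parallel minimum levy is the binding amount.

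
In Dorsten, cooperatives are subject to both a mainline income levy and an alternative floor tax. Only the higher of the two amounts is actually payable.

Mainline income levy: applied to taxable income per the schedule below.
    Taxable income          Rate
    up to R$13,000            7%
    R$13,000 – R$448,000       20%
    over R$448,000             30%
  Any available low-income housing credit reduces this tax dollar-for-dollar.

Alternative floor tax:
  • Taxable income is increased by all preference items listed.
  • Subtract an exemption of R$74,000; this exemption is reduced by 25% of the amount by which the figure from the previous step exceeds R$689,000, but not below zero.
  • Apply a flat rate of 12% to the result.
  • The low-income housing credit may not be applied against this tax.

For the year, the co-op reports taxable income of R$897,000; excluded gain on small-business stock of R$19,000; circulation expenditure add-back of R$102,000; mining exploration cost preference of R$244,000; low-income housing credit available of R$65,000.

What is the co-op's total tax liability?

Mainline income levy:
  R$13,000 × 7% = R$910
  R$435,000 × 20% = R$87,000
  R$449,000 × 30% = R$134,700
  → R$222,610
  Less low-income housing credit R$65,000 → R$157,610

Alternative floor tax:
  Adjusted income: R$897,000 + R$19,000 + R$102,000 + R$244,000 = R$1,262,000
  Exemption: 25% × (R$1,262,000 − R$689,000) = R$143,250 ≥ R$74,000, so the exemption is fully phased out
  Base: R$1,262,000 − R$0 = R$1,262,000
  R$1,262,000 × 12% = R$151,440

R$157,610 > R$151,440, so the mainline income levy governs.

R$157,610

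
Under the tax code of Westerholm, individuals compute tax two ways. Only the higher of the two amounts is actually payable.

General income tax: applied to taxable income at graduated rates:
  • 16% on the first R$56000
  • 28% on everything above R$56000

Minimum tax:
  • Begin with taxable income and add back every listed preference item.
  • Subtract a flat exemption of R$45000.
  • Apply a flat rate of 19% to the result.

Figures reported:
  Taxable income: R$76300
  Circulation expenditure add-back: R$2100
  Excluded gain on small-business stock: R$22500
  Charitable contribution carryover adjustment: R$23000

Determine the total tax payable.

R$14991

Minimum tax:
  Adjusted income: R$76300 + R$2100 + R$22500 + R$23000 = R$123900
  Less exemption R$45000 → base R$78900
  R$78900 × 19% = R$14991

General income tax:
  R$56000 × 16% = R$8960
  R$20300 × 28% = R$5684
  → R$14644

R$14991 > R$14644, so the minimum tax is the binding amount.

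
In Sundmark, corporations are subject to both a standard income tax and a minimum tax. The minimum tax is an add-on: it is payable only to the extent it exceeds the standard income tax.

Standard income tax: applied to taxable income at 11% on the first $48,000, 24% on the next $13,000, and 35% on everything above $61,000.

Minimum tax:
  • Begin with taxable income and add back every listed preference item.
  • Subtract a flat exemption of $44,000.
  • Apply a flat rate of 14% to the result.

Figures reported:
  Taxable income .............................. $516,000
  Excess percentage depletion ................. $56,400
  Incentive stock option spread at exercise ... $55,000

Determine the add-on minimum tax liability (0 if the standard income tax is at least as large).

$0

Standard income tax:
  $48,000 × 11% = $5,280
  $13,000 × 24% = $3,120
  $455,000 × 35% = $159,250
  → $167,650

Minimum tax:
  Adjusted income: $516,000 + $56,400 + $55,000 = $627,400
  Less exemption $44,000 → base $583,400
  $583,400 × 14% = $81,676

$81,676 ≤ $167,650, so no add-on is due.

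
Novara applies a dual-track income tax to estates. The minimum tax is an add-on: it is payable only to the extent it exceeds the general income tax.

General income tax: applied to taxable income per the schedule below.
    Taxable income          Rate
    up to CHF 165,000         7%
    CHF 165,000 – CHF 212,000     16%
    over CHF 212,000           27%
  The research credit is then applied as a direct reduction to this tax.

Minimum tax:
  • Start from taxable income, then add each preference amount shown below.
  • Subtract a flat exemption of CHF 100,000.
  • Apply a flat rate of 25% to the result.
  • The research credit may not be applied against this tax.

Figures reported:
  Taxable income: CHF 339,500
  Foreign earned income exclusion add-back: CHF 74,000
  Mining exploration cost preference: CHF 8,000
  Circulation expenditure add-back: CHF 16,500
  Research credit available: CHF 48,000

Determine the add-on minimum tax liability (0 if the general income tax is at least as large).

General income tax:
  CHF 165,000 × 7% = CHF 11,550
  CHF 47,000 × 16% = CHF 7,520
  CHF 127,500 × 27% = CHF 34,425
  → CHF 53,495
  Less research credit CHF 48,000 → CHF 5,495

Minimum tax:
  Adjusted income: CHF 339,500 + CHF 74,000 + CHF 8,000 + CHF 16,500 = CHF 438,000
  Less exemption CHF 100,000 → base CHF 338,000
  CHF 338,000 × 25% = CHF 84,500

Excess of minimum tax over general income tax: CHF 84,500 − CHF 5,495 = CHF 79,005.

CHF 79,005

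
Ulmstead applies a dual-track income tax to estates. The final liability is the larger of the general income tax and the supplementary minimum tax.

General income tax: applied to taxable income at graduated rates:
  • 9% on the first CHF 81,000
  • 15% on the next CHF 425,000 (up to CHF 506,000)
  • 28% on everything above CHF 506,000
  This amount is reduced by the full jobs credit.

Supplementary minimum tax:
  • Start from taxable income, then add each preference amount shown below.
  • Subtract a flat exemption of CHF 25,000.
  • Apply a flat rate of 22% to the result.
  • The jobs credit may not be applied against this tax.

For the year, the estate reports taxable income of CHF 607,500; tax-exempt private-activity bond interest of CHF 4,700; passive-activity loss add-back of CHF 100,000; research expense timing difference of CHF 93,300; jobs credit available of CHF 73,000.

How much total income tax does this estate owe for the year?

CHF 171,710

General income tax:
  CHF 81,000 × 9% = CHF 7,290
  CHF 425,000 × 15% = CHF 63,750
  CHF 101,500 × 28% = CHF 28,420
  → CHF 99,460
  Less jobs credit CHF 73,000 → CHF 26,460

Supplementary minimum tax:
  Adjusted income: CHF 607,500 + CHF 4,700 + CHF 100,000 + CHF 93,300 = CHF 805,500
  Less exemption CHF 25,000 → base CHF 780,500
  CHF 780,500 × 22% = CHF 171,710

CHF 171,710 > CHF 26,460, so the supplementary minimum tax is the binding amount.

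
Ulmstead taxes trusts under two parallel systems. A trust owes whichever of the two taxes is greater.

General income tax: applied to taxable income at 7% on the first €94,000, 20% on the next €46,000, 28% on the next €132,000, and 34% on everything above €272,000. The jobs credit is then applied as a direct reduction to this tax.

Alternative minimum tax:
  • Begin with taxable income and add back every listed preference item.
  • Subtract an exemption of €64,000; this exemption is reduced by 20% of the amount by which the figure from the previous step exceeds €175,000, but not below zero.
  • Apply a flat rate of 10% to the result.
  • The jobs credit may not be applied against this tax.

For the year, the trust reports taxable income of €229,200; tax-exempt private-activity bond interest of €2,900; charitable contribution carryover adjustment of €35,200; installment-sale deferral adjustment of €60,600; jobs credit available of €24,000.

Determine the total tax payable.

General income tax:
  €94,000 × 7% = €6,580
  €46,000 × 20% = €9,200
  €89,200 × 28% = €24,976
  → €40,756
  Less jobs credit €24,000 → €16,756

Alternative minimum tax:
  Adjusted income: €229,200 + €2,900 + €35,200 + €60,600 = €327,900
  Exemption: €64,000 − 20% × (€327,900 − €175,000) = €64,000 − €30,580 = €33,420
  Base: €327,900 − €33,420 = €294,480
  €294,480 × 10% = €29,448

€29,448 > €16,756, so the alternative minimum tax is the binding amount.

€29,448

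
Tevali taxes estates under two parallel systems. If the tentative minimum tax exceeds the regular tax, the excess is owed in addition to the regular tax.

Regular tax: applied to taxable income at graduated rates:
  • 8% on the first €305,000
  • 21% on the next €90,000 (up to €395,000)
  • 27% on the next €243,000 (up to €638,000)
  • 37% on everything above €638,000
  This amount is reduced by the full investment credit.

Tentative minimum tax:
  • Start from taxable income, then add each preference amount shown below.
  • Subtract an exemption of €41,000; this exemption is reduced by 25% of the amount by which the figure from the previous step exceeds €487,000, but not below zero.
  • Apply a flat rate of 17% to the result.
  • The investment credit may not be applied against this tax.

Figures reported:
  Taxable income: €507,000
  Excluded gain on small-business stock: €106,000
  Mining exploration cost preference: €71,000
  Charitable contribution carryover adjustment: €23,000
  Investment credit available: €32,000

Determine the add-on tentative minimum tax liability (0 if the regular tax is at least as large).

Tentative minimum tax:
  Adjusted income: €507,000 + €106,000 + €71,000 + €23,000 = €707,000
  Exemption: 25% × (€707,000 − €487,000) = €55,000 ≥ €41,000, so the exemption is fully phased out
  Base: €707,000 − €0 = €707,000
  €707,000 × 17% = €120,190

Regular tax:
  €305,000 × 8% = €24,400
  €90,000 × 21% = €18,900
  €112,000 × 27% = €30,240
  → €73,540
  Less investment credit €32,000 → €41,540

Excess of tentative minimum tax over regular tax: €120,190 − €41,540 = €78,650.

€78,650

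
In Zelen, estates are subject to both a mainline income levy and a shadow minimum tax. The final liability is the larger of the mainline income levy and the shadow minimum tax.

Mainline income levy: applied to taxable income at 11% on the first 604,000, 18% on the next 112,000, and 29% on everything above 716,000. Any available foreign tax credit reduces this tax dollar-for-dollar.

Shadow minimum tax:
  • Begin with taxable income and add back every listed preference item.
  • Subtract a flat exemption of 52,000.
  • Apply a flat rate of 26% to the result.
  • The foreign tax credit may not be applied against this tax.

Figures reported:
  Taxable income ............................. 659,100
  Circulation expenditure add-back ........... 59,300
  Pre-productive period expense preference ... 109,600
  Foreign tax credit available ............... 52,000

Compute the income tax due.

Mainline income levy:
  604,000 × 11% = 66,440
  55,100 × 18% = 9,918
  → 76,358
  Less foreign tax credit 52,000 → 24,358

Shadow minimum tax:
  Adjusted income: 659,100 + 59,300 + 109,600 = 828,000
  Less exemption 52,000 → base 776,000
  776,000 × 26% = 201,760

201,760 > 24,358, so the shadow minimum tax is the binding amount.

201,760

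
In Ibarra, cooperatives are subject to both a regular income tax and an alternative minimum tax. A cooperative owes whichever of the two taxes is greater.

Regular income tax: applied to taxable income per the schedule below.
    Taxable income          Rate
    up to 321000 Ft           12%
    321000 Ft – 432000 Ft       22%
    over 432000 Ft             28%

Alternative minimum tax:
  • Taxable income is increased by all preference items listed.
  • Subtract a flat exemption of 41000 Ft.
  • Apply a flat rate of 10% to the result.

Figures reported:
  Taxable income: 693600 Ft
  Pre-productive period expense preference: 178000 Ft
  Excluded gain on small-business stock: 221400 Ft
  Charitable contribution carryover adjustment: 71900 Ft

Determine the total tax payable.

Alternative minimum tax:
  Adjusted income: 693600 Ft + 178000 Ft + 221400 Ft + 71900 Ft = 1164900 Ft
  Less exemption 41000 Ft → base 1123900 Ft
  1123900 Ft × 10% = 112390 Ft

Regular income tax:
  321000 Ft × 12% = 38520 Ft
  111000 Ft × 22% = 24420 Ft
  261600 Ft × 28% = 73248 Ft
  → 136188 Ft

136188 Ft > 112390 Ft, so the regular income tax governs.

136188 Ft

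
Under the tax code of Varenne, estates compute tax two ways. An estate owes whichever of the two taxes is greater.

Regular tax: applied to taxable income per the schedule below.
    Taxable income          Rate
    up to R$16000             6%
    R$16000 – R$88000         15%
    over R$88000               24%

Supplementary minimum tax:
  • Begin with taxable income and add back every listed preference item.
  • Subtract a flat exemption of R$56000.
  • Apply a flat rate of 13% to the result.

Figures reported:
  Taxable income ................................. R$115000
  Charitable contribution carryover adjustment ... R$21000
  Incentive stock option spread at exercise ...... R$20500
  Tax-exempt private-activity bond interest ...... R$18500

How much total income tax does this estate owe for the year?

R$18240

Supplementary minimum tax:
  Adjusted income: R$115000 + R$21000 + R$20500 + R$18500 = R$175000
  Less exemption R$56000 → base R$119000
  R$119000 × 13% = R$15470

Regular tax:
  R$16000 × 6% = R$960
  R$72000 × 15% = R$10800
  R$27000 × 24% = R$6480
  → R$18240

R$18240 > R$15470, so the regular tax governs.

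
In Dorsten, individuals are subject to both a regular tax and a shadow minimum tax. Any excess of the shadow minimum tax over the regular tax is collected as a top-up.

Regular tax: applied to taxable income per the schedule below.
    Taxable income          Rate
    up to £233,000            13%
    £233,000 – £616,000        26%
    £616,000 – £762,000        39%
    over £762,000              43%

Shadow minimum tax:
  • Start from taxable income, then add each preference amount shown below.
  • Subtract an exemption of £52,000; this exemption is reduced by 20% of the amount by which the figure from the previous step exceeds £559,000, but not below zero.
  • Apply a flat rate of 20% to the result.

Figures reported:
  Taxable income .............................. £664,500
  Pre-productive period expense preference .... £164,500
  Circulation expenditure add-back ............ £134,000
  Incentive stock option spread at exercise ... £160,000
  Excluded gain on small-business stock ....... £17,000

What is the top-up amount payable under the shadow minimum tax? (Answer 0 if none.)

£79,215

Shadow minimum tax:
  Adjusted income: £664,500 + £164,500 + £134,000 + £160,000 + £17,000 = £1,140,000
  Exemption: 20% × (£1,140,000 − £559,000) = £116,200 ≥ £52,000, so the exemption is fully phased out
  Base: £1,140,000 − £0 = £1,140,000
  £1,140,000 × 20% = £228,000

Regular tax:
  £233,000 × 13% = £30,290
  £383,000 × 26% = £99,580
  £48,500 × 39% = £18,915
  → £148,785

Excess of shadow minimum tax over regular tax: £228,000 − £148,785 = £79,215.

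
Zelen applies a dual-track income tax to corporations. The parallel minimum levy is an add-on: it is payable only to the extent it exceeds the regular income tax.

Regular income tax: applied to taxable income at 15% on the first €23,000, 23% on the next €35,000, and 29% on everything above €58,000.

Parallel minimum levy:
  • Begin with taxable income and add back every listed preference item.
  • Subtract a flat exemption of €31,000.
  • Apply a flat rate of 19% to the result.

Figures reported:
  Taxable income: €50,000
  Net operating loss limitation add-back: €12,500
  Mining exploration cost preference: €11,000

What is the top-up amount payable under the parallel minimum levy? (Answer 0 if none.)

Parallel minimum levy:
  Adjusted income: €50,000 + €12,500 + €11,000 = €73,500
  Less exemption €31,000 → base €42,500
  €42,500 × 19% = €8,075

Regular income tax:
  €23,000 × 15% = €3,450
  €27,000 × 23% = €6,210
  → €9,660

€8,075 ≤ €9,660, so no add-on is due.

€0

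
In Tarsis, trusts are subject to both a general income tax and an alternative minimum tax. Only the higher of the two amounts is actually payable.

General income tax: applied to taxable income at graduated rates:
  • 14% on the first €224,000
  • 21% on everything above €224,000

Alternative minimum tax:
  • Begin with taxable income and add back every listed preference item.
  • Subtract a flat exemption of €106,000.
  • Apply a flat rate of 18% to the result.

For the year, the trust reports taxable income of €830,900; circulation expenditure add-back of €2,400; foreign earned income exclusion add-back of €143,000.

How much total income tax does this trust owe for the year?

General income tax:
  €224,000 × 14% = €31,360
  €606,900 × 21% = €127,449
  → €158,809

Alternative minimum tax:
  Adjusted income: €830,900 + €2,400 + €143,000 = €976,300
  Less exemption €106,000 → base €870,300
  €870,300 × 18% = €156,654

€158,809 > €156,654, so the general income tax governs.

€158,809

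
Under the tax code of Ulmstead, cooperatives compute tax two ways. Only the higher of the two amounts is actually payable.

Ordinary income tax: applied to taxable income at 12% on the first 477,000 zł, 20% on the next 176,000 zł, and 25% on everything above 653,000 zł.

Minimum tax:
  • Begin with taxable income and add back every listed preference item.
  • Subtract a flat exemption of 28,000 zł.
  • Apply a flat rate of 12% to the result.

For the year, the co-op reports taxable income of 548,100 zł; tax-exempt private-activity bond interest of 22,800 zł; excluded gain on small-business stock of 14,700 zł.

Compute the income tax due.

71,460 zł

Minimum tax:
  Adjusted income: 548,100 zł + 22,800 zł + 14,700 zł = 585,600 zł
  Less exemption 28,000 zł → base 557,600 zł
  557,600 zł × 12% = 66,912 zł

Ordinary income tax:
  477,000 zł × 12% = 57,240 zł
  71,100 zł × 20% = 14,220 zł
  → 71,460 zł

71,460 zł > 66,912 zł, so the ordinary income tax governs.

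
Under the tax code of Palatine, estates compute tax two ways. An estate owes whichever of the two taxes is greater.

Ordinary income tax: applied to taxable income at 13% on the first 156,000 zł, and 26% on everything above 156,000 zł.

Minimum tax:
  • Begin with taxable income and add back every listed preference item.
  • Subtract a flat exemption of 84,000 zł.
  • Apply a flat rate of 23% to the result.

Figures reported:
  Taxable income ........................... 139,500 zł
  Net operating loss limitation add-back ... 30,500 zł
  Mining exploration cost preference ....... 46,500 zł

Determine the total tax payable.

30,475 zł

Minimum tax:
  Adjusted income: 139,500 zł + 30,500 zł + 46,500 zł = 216,500 zł
  Less exemption 84,000 zł → base 132,500 zł
  132,500 zł × 23% = 30,475 zł

Ordinary income tax:
  139,500 zł × 13% = 18,135 zł

30,475 zł > 18,135 zł, so the minimum tax is the binding amount.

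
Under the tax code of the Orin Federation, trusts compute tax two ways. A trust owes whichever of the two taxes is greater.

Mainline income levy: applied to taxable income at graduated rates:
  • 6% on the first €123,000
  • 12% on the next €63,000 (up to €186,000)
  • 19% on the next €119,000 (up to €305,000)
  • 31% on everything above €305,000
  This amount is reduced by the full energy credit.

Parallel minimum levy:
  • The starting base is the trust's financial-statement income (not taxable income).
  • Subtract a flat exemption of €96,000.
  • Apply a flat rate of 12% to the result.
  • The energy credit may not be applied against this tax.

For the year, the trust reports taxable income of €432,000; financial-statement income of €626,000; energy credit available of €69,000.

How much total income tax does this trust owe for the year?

€63,600

Parallel minimum levy:
  Base (financial-statement income): €626,000
  Less exemption €96,000 → base €530,000
  €530,000 × 12% = €63,600

Mainline income levy:
  €123,000 × 6% = €7,380
  €63,000 × 12% = €7,560
  €119,000 × 19% = €22,610
  €127,000 × 31% = €39,370
  → €76,920
  Less energy credit €69,000 → €7,920

€63,600 > €7,920, so the parallel minimum levy is the binding amount.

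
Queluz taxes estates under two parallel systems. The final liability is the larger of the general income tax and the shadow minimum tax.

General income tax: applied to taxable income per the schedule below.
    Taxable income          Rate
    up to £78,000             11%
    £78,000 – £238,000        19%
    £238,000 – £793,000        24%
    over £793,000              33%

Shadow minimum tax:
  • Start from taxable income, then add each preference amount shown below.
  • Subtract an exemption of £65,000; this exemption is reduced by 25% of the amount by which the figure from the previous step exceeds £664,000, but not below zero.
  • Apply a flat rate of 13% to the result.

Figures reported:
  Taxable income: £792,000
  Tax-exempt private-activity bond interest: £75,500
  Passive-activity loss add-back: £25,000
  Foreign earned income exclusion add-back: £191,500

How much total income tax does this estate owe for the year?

Shadow minimum tax:
  Adjusted income: £792,000 + £75,500 + £25,000 + £191,500 = £1,084,000
  Exemption: 25% × (£1,084,000 − £664,000) = £105,000 ≥ £65,000, so the exemption is fully phased out
  Base: £1,084,000 − £0 = £1,084,000
  £1,084,000 × 13% = £140,920

General income tax:
  £78,000 × 11% = £8,580
  £160,000 × 19% = £30,400
  £554,000 × 24% = £132,960
  → £171,940

£171,940 > £140,920, so the general income tax governs.

£171,940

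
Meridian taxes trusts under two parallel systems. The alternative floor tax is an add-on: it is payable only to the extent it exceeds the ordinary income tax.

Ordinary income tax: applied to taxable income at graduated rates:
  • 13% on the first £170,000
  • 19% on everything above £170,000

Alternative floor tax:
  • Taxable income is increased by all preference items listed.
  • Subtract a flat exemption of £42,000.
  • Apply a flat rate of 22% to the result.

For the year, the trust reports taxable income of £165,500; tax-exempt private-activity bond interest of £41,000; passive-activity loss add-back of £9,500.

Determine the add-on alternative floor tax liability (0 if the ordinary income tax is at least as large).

Alternative floor tax:
  Adjusted income: £165,500 + £41,000 + £9,500 = £216,000
  Less exemption £42,000 → base £174,000
  £174,000 × 22% = £38,280

Ordinary income tax:
  £165,500 × 13% = £21,515

Excess of alternative floor tax over ordinary income tax: £38,280 − £21,515 = £16,765.

£16,765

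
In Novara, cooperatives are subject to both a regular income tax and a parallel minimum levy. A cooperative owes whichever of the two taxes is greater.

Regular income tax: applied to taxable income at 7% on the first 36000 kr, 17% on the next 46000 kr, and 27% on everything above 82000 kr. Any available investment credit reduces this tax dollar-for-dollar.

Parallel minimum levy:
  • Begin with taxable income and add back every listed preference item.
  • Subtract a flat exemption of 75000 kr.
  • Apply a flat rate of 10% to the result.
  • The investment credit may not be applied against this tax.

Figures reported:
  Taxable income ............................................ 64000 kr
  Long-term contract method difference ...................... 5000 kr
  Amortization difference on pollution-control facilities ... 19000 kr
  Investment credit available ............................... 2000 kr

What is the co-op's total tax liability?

5280 kr

Parallel minimum levy:
  Adjusted income: 64000 kr + 5000 kr + 19000 kr = 88000 kr
  Less exemption 75000 kr → base 13000 kr
  13000 kr × 10% = 1300 kr

Regular income tax:
  36000 kr × 7% = 2520 kr
  28000 kr × 17% = 4760 kr
  → 7280 kr
  Less investment credit 2000 kr → 5280 kr

5280 kr > 1300 kr, so the regular income tax governs.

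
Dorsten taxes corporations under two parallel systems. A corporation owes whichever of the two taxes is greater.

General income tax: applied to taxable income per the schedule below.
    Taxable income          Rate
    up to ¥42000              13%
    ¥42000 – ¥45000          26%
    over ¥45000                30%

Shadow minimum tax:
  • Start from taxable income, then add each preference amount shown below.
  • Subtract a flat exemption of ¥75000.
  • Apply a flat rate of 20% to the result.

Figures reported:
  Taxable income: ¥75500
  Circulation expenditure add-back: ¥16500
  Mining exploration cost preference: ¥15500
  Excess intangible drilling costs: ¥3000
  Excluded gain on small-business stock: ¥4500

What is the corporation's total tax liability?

¥15390

Shadow minimum tax:
  Adjusted income: ¥75500 + ¥16500 + ¥15500 + ¥3000 + ¥4500 = ¥115000
  Less exemption ¥75000 → base ¥40000
  ¥40000 × 20% = ¥8000

General income tax:
  ¥42000 × 13% = ¥5460
  ¥3000 × 26% = ¥780
  ¥30500 × 30% = ¥9150
  → ¥15390

¥15390 > ¥8000, so the general income tax governs.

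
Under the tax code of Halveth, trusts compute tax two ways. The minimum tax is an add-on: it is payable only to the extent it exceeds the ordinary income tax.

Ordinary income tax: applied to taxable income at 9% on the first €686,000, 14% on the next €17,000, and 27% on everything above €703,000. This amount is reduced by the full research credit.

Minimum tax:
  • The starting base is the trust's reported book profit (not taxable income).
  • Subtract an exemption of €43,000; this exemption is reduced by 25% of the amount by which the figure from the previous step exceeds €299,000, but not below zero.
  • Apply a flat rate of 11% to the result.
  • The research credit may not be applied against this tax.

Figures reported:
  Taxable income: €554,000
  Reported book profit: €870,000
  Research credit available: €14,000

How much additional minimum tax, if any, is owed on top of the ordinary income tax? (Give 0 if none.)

Ordinary income tax:
  €554,000 × 9% = €49,860
  Less research credit €14,000 → €35,860

Minimum tax:
  Base (reported book profit): €870,000
  Exemption: 25% × (€870,000 − €299,000) = €142,750 ≥ €43,000, so the exemption is fully phased out
  Base: €870,000 − €0 = €870,000
  €870,000 × 11% = €95,700

Excess of minimum tax over ordinary income tax: €95,700 − €35,860 = €59,840.

€59,840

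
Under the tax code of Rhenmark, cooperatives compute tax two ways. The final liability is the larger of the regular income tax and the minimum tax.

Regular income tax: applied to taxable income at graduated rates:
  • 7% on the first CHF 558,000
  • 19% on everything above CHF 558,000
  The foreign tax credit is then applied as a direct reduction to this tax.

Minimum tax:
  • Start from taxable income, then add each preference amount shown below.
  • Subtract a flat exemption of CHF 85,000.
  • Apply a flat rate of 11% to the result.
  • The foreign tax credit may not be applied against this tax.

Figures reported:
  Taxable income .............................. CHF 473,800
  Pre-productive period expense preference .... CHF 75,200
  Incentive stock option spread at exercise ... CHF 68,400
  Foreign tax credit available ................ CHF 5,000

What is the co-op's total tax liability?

CHF 58,564

Minimum tax:
  Adjusted income: CHF 473,800 + CHF 75,200 + CHF 68,400 = CHF 617,400
  Less exemption CHF 85,000 → base CHF 532,400
  CHF 532,400 × 11% = CHF 58,564

Regular income tax:
  CHF 473,800 × 7% = CHF 33,166
  Less foreign tax credit CHF 5,000 → CHF 28,166

CHF 58,564 > CHF 28,166, so the minimum tax is the binding amount.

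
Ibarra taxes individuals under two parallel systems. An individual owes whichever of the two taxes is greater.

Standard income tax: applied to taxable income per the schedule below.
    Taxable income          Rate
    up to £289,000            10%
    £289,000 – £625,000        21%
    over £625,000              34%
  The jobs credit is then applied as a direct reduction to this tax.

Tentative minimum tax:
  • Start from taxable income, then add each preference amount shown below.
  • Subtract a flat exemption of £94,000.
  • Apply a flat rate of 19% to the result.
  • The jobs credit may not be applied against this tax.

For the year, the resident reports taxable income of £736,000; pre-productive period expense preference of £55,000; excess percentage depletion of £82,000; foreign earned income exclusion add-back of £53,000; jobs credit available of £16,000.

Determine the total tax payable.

£158,080

Standard income tax:
  £289,000 × 10% = £28,900
  £336,000 × 21% = £70,560
  £111,000 × 34% = £37,740
  → £137,200
  Less jobs credit £16,000 → £121,200

Tentative minimum tax:
  Adjusted income: £736,000 + £55,000 + £82,000 + £53,000 = £926,000
  Less exemption £94,000 → base £832,000
  £832,000 × 19% = £158,080

£158,080 > £121,200, so the tentative minimum tax is the binding amount.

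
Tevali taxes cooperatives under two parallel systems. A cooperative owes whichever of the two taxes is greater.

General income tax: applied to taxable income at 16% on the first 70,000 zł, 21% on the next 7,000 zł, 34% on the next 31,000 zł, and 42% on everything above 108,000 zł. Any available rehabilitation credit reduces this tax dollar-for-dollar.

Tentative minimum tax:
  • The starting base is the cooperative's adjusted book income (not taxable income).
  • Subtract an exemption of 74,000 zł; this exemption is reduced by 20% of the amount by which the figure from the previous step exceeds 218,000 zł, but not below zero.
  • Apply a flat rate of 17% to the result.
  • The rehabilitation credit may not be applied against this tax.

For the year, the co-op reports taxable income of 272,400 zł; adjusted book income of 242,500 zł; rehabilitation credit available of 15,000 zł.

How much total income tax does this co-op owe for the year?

77,258 zł

Tentative minimum tax:
  Base (adjusted book income): 242,500 zł
  Exemption: 74,000 zł − 20% × (242,500 zł − 218,000 zł) = 74,000 zł − 4,900 zł = 69,100 zł
  Base: 242,500 zł − 69,100 zł = 173,400 zł
  173,400 zł × 17% = 29,478 zł

General income tax:
  70,000 zł × 16% = 11,200 zł
  7,000 zł × 21% = 1,470 zł
  31,000 zł × 34% = 10,540 zł
  164,400 zł × 42% = 69,048 zł
  → 92,258 zł
  Less rehabilitation credit 15,000 zł → 77,258 zł

77,258 zł > 29,478 zł, so the general income tax governs.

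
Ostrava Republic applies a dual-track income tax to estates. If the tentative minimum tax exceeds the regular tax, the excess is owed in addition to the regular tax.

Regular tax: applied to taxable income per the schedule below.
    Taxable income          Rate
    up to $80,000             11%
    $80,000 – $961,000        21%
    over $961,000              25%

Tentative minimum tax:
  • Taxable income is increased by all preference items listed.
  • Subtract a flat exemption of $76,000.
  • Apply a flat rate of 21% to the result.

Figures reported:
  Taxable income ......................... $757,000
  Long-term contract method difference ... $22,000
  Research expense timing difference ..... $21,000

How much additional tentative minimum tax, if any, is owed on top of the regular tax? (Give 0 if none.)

Tentative minimum tax:
  Adjusted income: $757,000 + $22,000 + $21,000 = $800,000
  Less exemption $76,000 → base $724,000
  $724,000 × 21% = $152,040

Regular tax:
  $80,000 × 11% = $8,800
  $677,000 × 21% = $142,170
  → $150,970

Excess of tentative minimum tax over regular tax: $152,040 − $150,970 = $1,070.

$1,070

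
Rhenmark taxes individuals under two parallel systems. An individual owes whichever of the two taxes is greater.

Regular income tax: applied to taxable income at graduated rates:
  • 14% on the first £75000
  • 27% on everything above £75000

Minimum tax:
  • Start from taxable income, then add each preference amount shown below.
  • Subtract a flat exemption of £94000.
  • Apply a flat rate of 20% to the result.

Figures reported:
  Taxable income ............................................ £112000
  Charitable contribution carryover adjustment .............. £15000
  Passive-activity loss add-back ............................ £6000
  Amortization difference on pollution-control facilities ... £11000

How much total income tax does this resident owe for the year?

£20490

Regular income tax:
  £75000 × 14% = £10500
  £37000 × 27% = £9990
  → £20490

Minimum tax:
  Adjusted income: £112000 + £15000 + £6000 + £11000 = £144000
  Less exemption £94000 → base £50000
  £50000 × 20% = £10000

£20490 > £10000, so the regular income tax governs.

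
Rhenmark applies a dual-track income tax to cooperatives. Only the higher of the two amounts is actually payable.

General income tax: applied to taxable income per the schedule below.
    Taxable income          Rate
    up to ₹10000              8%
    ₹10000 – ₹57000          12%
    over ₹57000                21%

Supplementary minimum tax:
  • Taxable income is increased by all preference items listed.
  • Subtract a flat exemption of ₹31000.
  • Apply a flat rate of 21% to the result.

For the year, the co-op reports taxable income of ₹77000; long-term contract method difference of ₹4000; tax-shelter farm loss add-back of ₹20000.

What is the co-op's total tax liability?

₹14700

General income tax:
  ₹10000 × 8% = ₹800
  ₹47000 × 12% = ₹5640
  ₹20000 × 21% = ₹4200
  → ₹10640

Supplementary minimum tax:
  Adjusted income: ₹77000 + ₹4000 + ₹20000 = ₹101000
  Less exemption ₹31000 → base ₹70000
  ₹70000 × 21% = ₹14700

₹14700 > ₹10640, so the supplementary minimum tax is the binding amount.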